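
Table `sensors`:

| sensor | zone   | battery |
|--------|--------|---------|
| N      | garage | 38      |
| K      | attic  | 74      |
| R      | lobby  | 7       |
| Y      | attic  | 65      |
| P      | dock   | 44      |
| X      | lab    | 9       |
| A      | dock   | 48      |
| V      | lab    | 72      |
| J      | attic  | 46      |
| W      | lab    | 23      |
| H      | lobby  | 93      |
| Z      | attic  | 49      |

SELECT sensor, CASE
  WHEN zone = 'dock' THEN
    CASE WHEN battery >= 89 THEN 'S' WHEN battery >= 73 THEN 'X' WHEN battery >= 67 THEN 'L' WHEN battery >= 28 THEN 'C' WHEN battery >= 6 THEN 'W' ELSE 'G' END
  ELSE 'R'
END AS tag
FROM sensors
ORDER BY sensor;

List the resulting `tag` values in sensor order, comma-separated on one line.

sensor=A: zone='dock' → inner[battery >= 28] → C
sensor=H: zone='lobby' → outer ELSE → R
sensor=J: zone='attic' → outer ELSE → R
sensor=K: zone='attic' → outer ELSE → R
sensor=N: zone='garage' → outer ELSE → R
sensor=P: zone='dock' → inner[battery >= 28] → C
sensor=R: zone='lobby' → outer ELSE → R
sensor=V: zone='lab' → outer ELSE → R
sensor=W: zone='lab' → outer ELSE → R
sensor=X: zone='lab' → outer ELSE → R
sensor=Y: zone='attic' → outer ELSE → R
sensor=Z: zone='attic' → outer ELSE → R

C, R, R, R, R, C, R, R, R, R, R, R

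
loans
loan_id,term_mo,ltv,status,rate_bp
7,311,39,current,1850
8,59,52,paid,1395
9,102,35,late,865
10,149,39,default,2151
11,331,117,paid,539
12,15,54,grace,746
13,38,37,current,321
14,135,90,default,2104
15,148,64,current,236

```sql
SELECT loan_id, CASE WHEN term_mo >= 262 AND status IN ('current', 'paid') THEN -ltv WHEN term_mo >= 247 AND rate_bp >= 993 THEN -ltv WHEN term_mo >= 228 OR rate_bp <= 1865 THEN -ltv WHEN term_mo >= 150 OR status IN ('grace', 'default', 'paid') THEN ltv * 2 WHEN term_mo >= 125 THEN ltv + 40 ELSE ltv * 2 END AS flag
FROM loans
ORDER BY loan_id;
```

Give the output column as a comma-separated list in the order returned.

-39, -52, -35, 78, -117, -54, -37, 180, -64

loan_id=7: term_mo >= 262 AND status IN ('current', 'paid') → -39
loan_id=8: term_mo >= 228 OR rate_bp <= 1865 → -52
loan_id=9: term_mo >= 228 OR rate_bp <= 1865 → -35
loan_id=10: term_mo >= 150 OR status IN ('grace', 'default', 'paid') → 78
loan_id=11: term_mo >= 262 AND status IN ('current', 'paid') → -117
loan_id=12: term_mo >= 228 OR rate_bp <= 1865 → -54
loan_id=13: term_mo >= 228 OR rate_bp <= 1865 → -37
loan_id=14: term_mo >= 150 OR status IN ('grace', 'default', 'paid') → 180
loan_id=15: term_mo >= 228 OR rate_bp <= 1865 → -64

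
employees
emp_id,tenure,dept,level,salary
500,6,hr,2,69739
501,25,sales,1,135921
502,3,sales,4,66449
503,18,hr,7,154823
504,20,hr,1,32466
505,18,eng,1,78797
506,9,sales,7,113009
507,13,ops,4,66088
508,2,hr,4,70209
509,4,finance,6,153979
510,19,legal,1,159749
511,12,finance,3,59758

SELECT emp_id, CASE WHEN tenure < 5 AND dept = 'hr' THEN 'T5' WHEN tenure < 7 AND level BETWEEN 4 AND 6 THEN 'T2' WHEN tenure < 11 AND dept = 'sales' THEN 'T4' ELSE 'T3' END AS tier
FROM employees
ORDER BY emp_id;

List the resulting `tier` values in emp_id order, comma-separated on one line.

T3, T3, T2, T3, T3, T3, T4, T3, T5, T2, T3, T3

emp_id=500: ELSE → T3
emp_id=501: ELSE → T3
emp_id=502: tenure < 7 AND level BETWEEN 4 AND 6 → T2
emp_id=503: ELSE → T3
emp_id=504: ELSE → T3
emp_id=505: ELSE → T3
emp_id=506: tenure < 11 AND dept = 'sales' → T4
emp_id=507: ELSE → T3
emp_id=508: tenure < 5 AND dept = 'hr' → T5
emp_id=509: tenure < 7 AND level BETWEEN 4 AND 6 → T2
emp_id=510: ELSE → T3
emp_id=511: ELSE → T3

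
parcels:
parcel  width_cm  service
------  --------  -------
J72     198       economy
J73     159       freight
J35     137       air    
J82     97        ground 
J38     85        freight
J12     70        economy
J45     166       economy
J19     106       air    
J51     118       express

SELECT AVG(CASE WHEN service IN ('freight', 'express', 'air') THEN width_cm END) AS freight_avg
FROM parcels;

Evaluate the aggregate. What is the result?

parcel=J72: ✗
parcel=J73: ✓ → 159
parcel=J35: ✓ → 137
parcel=J82: ✗
parcel=J38: ✓ → 85
parcel=J12: ✗
parcel=J45: ✗
parcel=J19: ✓ → 106
parcel=J51: ✓ → 118
freight_avg = (159 + 137 + 85 + 106 + 118) / 5 = 121

121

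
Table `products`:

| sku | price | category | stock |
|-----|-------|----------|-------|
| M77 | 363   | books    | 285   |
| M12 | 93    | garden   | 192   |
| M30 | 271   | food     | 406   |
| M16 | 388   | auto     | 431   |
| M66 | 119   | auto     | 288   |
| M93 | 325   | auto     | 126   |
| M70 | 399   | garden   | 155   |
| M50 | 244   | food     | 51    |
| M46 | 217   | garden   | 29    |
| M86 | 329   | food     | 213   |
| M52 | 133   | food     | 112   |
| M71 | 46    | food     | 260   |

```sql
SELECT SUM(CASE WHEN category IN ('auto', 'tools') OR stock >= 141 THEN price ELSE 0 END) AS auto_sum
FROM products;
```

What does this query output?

sku=M77: ✓ → 363
sku=M12: ✓ → 93
sku=M30: ✓ → 271
sku=M16: ✓ → 388
sku=M66: ✓ → 119
sku=M93: ✓ → 325
sku=M70: ✓ → 399
sku=M50: ✗
sku=M46: ✗
sku=M86: ✓ → 329
sku=M52: ✗
sku=M71: ✓ → 46
auto_sum = 363 + 93 + 271 + 388 + 119 + 325 + 399 + 329 + 46 = 2333

2333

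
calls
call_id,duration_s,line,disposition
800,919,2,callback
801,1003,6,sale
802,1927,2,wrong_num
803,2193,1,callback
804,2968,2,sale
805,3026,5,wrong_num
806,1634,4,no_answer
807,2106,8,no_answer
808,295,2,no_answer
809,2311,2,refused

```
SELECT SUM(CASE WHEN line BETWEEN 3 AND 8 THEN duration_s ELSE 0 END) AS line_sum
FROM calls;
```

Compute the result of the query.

call_id=800: ✗
call_id=801: ✓ → 1003
call_id=802: ✗
call_id=803: ✗
call_id=804: ✗
call_id=805: ✓ → 3026
call_id=806: ✓ → 1634
call_id=807: ✓ → 2106
call_id=808: ✗
call_id=809: ✗
line_sum = 1003 + 3026 + 1634 + 2106 = 7769

7769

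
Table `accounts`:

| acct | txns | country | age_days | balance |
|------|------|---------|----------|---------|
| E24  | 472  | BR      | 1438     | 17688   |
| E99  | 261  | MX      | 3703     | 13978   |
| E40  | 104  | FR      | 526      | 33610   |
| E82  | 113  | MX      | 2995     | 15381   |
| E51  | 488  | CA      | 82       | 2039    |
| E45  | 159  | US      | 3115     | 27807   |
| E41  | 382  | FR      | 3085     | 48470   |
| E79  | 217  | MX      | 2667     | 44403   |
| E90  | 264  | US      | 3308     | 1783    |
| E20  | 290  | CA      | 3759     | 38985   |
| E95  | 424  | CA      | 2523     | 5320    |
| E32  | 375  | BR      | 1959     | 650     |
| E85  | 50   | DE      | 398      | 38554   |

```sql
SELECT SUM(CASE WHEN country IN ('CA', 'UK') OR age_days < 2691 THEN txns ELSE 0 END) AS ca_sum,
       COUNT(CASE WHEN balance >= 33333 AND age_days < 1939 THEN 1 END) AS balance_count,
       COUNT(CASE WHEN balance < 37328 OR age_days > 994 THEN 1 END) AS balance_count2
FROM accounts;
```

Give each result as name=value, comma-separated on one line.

ca_sum=2420, balance_count=2, balance_count2=12

[ca_sum: country IN ('CA', 'UK') OR age_days < 2691]
acct=E24: ✓ → 472
acct=E99: ✗
acct=E40: ✓ → 104
acct=E82: ✗
acct=E51: ✓ → 488
acct=E45: ✗
acct=E41: ✗
acct=E79: ✓ → 217
acct=E90: ✗
acct=E20: ✓ → 290
acct=E95: ✓ → 424
acct=E32: ✓ → 375
acct=E85: ✓ → 50
ca_sum = 472 + 104 + 488 + 217 + 290 + 424 + 375 + 50 = 2420
—
[balance_count: balance >= 33333 AND age_days < 1939]
acct=E24: ✗
acct=E99: ✗
acct=E40: ✓ → 1
acct=E82: ✗
acct=E51: ✗
acct=E45: ✗
acct=E41: ✗
acct=E79: ✗
acct=E90: ✗
acct=E20: ✗
acct=E95: ✗
acct=E32: ✗
acct=E85: ✓ → 1
balance_count = COUNT(1, 1) = 2
—
[balance_count2: balance < 37328 OR age_days > 994]
acct=E24: ✓ → 1
acct=E99: ✓ → 1
acct=E40: ✓ → 1
acct=E82: ✓ → 1
acct=E51: ✓ → 1
acct=E45: ✓ → 1
acct=E41: ✓ → 1
acct=E79: ✓ → 1
acct=E90: ✓ → 1
acct=E20: ✓ → 1
acct=E95: ✓ → 1
acct=E32: ✓ → 1
acct=E85: ✗
balance_count2 = COUNT(1, 1, 1, 1, 1, 1, 1, 1, 1, 1, 1, 1) = 12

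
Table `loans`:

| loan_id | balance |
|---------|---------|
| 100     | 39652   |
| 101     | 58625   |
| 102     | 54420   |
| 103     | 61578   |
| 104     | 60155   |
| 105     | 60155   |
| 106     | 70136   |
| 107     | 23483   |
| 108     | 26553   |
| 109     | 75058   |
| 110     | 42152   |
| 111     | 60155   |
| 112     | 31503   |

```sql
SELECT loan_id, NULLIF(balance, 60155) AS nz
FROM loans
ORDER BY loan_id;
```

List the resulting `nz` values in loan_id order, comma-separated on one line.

39652, 58625, 54420, 61578, NULL, NULL, 70136, 23483, 26553, 75058, 42152, NULL, 31503

loan_id=100: balance=39652 vs 60155: differ → 39652
loan_id=101: balance=58625 vs 60155: differ → 58625
loan_id=102: balance=54420 vs 60155: differ → 54420
loan_id=103: balance=61578 vs 60155: differ → 61578
loan_id=104: balance=60155 vs 60155: equal → NULL
loan_id=105: balance=60155 vs 60155: equal → NULL
loan_id=106: balance=70136 vs 60155: differ → 70136
loan_id=107: balance=23483 vs 60155: differ → 23483
loan_id=108: balance=26553 vs 60155: differ → 26553
loan_id=109: balance=75058 vs 60155: differ → 75058
loan_id=110: balance=42152 vs 60155: differ → 42152
loan_id=111: balance=60155 vs 60155: equal → NULL
loan_id=112: balance=31503 vs 60155: differ → 31503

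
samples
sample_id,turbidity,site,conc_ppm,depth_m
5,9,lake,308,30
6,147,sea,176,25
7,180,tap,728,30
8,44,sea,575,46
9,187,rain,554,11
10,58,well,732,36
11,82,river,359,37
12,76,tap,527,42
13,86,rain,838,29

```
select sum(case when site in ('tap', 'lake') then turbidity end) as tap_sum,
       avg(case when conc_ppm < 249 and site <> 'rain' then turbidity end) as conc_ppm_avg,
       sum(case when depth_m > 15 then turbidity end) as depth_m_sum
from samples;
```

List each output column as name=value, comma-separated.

[tap_sum: site in ('tap', 'lake')]
sample_id=5: ✓ → 9
sample_id=6: ✗
sample_id=7: ✓ → 180
sample_id=8: ✗
sample_id=9: ✗
sample_id=10: ✗
sample_id=11: ✗
sample_id=12: ✓ → 76
sample_id=13: ✗
tap_sum = 9 + 180 + 76 = 265
—
[conc_ppm_avg: conc_ppm < 249 and site <> 'rain']
sample_id=5: ✗
sample_id=6: ✓ → 147
sample_id=7: ✗
sample_id=8: ✗
sample_id=9: ✗
sample_id=10: ✗
sample_id=11: ✗
sample_id=12: ✗
sample_id=13: ✗
conc_ppm_avg = 147
—
[depth_m_sum: depth_m > 15]
sample_id=5: ✓ → 9
sample_id=6: ✓ → 147
sample_id=7: ✓ → 180
sample_id=8: ✓ → 44
sample_id=9: ✗
sample_id=10: ✓ → 58
sample_id=11: ✓ → 82
sample_id=12: ✓ → 76
sample_id=13: ✓ → 86
depth_m_sum = 9 + 147 + 180 + 44 + 58 + 82 + 76 + 86 = 682

tap_sum=265, conc_ppm_avg=147, depth_m_sum=682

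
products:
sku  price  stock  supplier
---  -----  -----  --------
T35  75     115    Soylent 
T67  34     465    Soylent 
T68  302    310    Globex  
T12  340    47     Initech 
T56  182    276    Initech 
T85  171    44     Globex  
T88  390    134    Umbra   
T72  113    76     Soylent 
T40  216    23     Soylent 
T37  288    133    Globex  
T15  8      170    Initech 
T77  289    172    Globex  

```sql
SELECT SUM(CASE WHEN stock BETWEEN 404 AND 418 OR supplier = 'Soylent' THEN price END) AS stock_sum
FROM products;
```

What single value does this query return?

sku=T35: ✓ → 75
sku=T67: ✓ → 34
sku=T68: ✗
sku=T12: ✗
sku=T56: ✗
sku=T85: ✗
sku=T88: ✗
sku=T72: ✓ → 113
sku=T40: ✓ → 216
sku=T37: ✗
sku=T15: ✗
sku=T77: ✗
stock_sum = 75 + 34 + 113 + 216 = 438

438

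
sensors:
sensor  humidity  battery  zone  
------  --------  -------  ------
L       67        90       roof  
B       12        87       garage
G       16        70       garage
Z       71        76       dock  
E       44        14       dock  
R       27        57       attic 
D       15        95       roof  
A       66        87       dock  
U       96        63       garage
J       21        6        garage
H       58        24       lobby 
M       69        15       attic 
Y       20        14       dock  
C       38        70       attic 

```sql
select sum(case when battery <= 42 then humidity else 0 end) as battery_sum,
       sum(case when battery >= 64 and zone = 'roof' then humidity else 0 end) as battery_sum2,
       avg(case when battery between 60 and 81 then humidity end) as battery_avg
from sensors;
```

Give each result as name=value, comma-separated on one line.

battery_sum=212, battery_sum2=82, battery_avg=55.25

[battery_sum: battery <= 42]
sensor=L: ✗
sensor=B: ✗
sensor=G: ✗
sensor=Z: ✗
sensor=E: ✓ → 44
sensor=R: ✗
sensor=D: ✗
sensor=A: ✗
sensor=U: ✗
sensor=J: ✓ → 21
sensor=H: ✓ → 58
sensor=M: ✓ → 69
sensor=Y: ✓ → 20
sensor=C: ✗
battery_sum = 44 + 21 + 58 + 69 + 20 = 212
—
[battery_sum2: battery >= 64 and zone = 'roof']
sensor=L: ✓ → 67
sensor=B: ✗
sensor=G: ✗
sensor=Z: ✗
sensor=E: ✗
sensor=R: ✗
sensor=D: ✓ → 15
sensor=A: ✗
sensor=U: ✗
sensor=J: ✗
sensor=H: ✗
sensor=M: ✗
sensor=Y: ✗
sensor=C: ✗
battery_sum2 = 67 + 15 = 82
—
[battery_avg: battery between 60 and 81]
sensor=L: ✗
sensor=B: ✗
sensor=G: ✓ → 16
sensor=Z: ✓ → 71
sensor=E: ✗
sensor=R: ✗
sensor=D: ✗
sensor=A: ✗
sensor=U: ✓ → 96
sensor=J: ✗
sensor=H: ✗
sensor=M: ✗
sensor=Y: ✗
sensor=C: ✓ → 38
battery_avg = (16 + 71 + 96 + 38) / 4 = 55.25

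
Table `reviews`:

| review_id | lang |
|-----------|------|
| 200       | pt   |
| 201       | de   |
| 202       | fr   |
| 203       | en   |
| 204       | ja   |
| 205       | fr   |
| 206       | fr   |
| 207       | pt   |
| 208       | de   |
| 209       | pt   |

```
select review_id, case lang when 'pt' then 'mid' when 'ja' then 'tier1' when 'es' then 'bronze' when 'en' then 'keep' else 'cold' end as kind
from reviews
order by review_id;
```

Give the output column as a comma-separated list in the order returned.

mid, cold, cold, keep, tier1, cold, cold, mid, cold, mid

review_id=200: lang='pt' → mid
review_id=201: ELSE → cold
review_id=202: ELSE → cold
review_id=203: lang='en' → keep
review_id=204: lang='ja' → tier1
review_id=205: ELSE → cold
review_id=206: ELSE → cold
review_id=207: lang='pt' → mid
review_id=208: ELSE → cold
review_id=209: lang='pt' → mid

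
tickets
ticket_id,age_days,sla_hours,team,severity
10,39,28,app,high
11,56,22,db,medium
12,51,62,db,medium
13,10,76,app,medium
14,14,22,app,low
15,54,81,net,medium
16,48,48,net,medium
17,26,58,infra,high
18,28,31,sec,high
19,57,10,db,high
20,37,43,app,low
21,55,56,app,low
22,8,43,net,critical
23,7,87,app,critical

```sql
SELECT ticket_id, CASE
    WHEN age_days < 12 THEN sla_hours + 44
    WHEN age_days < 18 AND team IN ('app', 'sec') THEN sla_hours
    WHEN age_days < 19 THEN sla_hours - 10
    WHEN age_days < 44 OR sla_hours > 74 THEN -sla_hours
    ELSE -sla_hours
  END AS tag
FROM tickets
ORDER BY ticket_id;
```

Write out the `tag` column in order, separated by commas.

ticket_id=10: age_days < 44 OR sla_hours > 74 → -28
ticket_id=11: ELSE → -22
ticket_id=12: ELSE → -62
ticket_id=13: age_days < 12 → 120
ticket_id=14: age_days < 18 AND team IN ('app', 'sec') → 22
ticket_id=15: age_days < 44 OR sla_hours > 74 → -81
ticket_id=16: ELSE → -48
ticket_id=17: age_days < 44 OR sla_hours > 74 → -58
ticket_id=18: age_days < 44 OR sla_hours > 74 → -31
ticket_id=19: ELSE → -10
ticket_id=20: age_days < 44 OR sla_hours > 74 → -43
ticket_id=21: ELSE → -56
ticket_id=22: age_days < 12 → 87
ticket_id=23: age_days < 12 → 131

-28, -22, -62, 120, 22, -81, -48, -58, -31, -10, -43, -56, 87, 131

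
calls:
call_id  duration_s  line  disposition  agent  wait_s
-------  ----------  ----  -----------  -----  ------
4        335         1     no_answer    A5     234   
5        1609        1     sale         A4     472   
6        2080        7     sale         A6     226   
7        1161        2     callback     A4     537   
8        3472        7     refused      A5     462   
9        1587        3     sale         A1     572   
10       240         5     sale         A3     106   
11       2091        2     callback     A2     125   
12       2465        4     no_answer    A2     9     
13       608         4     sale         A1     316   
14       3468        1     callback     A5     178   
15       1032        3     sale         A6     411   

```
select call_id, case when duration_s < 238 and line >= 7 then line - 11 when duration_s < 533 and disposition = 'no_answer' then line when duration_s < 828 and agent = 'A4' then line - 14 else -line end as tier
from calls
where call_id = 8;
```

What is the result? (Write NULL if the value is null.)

-7

call_id = 8: duration_s=3472, line=7, disposition=refused, agent=A5, wait_s=462.
duration_s < 238 and line >= 7 → false
duration_s < 533 and disposition = 'no_answer' → false
duration_s < 828 and agent = 'A4' → false
No prior WHEN matched → ELSE → -7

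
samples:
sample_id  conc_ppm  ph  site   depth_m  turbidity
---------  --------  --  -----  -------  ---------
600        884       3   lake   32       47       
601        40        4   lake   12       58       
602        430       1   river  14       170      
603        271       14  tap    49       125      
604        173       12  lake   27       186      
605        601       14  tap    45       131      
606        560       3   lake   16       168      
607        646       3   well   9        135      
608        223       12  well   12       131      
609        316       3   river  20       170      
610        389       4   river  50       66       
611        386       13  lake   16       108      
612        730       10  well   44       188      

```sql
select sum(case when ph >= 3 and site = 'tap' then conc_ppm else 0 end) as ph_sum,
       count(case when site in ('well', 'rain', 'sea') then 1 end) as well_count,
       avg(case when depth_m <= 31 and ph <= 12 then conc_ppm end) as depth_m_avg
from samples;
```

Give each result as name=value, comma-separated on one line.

ph_sum=872, well_count=3, depth_m_avg=341.1428571429

[ph_sum: ph >= 3 and site = 'tap']
sample_id=600: ✗
sample_id=601: ✗
sample_id=602: ✗
sample_id=603: ✓ → 271
sample_id=604: ✗
sample_id=605: ✓ → 601
sample_id=606: ✗
sample_id=607: ✗
sample_id=608: ✗
sample_id=609: ✗
sample_id=610: ✗
sample_id=611: ✗
sample_id=612: ✗
ph_sum = 271 + 601 = 872
—
[well_count: site in ('well', 'rain', 'sea')]
sample_id=600: ✗
sample_id=601: ✗
sample_id=602: ✗
sample_id=603: ✗
sample_id=604: ✗
sample_id=605: ✗
sample_id=606: ✗
sample_id=607: ✓ → 1
sample_id=608: ✓ → 1
sample_id=609: ✗
sample_id=610: ✗
sample_id=611: ✗
sample_id=612: ✓ → 1
well_count = COUNT(1, 1, 1) = 3
—
[depth_m_avg: depth_m <= 31 and ph <= 12]
sample_id=600: ✗
sample_id=601: ✓ → 40
sample_id=602: ✓ → 430
sample_id=603: ✗
sample_id=604: ✓ → 173
sample_id=605: ✗
sample_id=606: ✓ → 560
sample_id=607: ✓ → 646
sample_id=608: ✓ → 223
sample_id=609: ✓ → 316
sample_id=610: ✗
sample_id=611: ✗
sample_id=612: ✗
depth_m_avg = (40 + 430 + 173 + 560 + 646 + 223 + 316) / 7 = 341.1428571429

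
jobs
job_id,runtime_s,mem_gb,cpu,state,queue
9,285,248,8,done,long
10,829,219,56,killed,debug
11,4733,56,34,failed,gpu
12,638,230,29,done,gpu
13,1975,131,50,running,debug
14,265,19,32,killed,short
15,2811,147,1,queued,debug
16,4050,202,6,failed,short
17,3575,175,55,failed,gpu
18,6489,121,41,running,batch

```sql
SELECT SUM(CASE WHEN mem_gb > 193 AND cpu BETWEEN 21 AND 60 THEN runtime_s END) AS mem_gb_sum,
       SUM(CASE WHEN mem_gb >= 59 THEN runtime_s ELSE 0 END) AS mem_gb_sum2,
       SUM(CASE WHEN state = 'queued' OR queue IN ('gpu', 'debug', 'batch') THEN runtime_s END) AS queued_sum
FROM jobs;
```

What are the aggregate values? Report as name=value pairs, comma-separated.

[mem_gb_sum: mem_gb > 193 AND cpu BETWEEN 21 AND 60]
job_id=9: ✗
job_id=10: ✓ → 829
job_id=11: ✗
job_id=12: ✓ → 638
job_id=13: ✗
job_id=14: ✗
job_id=15: ✗
job_id=16: ✗
job_id=17: ✗
job_id=18: ✗
mem_gb_sum = 829 + 638 = 1467
—
[mem_gb_sum2: mem_gb >= 59]
job_id=9: ✓ → 285
job_id=10: ✓ → 829
job_id=11: ✗
job_id=12: ✓ → 638
job_id=13: ✓ → 1975
job_id=14: ✗
job_id=15: ✓ → 2811
job_id=16: ✓ → 4050
job_id=17: ✓ → 3575
job_id=18: ✓ → 6489
mem_gb_sum2 = 285 + 829 + 638 + 1975 + 2811 + 4050 + 3575 + 6489 = 20652
—
[queued_sum: state = 'queued' OR queue IN ('gpu', 'debug', 'batch')]
job_id=9: ✗
job_id=10: ✓ → 829
job_id=11: ✓ → 4733
job_id=12: ✓ → 638
job_id=13: ✓ → 1975
job_id=14: ✗
job_id=15: ✓ → 2811
job_id=16: ✗
job_id=17: ✓ → 3575
job_id=18: ✓ → 6489
queued_sum = 829 + 4733 + 638 + 1975 + 2811 + 3575 + 6489 = 21050

mem_gb_sum=1467, mem_gb_sum2=20652, queued_sum=21050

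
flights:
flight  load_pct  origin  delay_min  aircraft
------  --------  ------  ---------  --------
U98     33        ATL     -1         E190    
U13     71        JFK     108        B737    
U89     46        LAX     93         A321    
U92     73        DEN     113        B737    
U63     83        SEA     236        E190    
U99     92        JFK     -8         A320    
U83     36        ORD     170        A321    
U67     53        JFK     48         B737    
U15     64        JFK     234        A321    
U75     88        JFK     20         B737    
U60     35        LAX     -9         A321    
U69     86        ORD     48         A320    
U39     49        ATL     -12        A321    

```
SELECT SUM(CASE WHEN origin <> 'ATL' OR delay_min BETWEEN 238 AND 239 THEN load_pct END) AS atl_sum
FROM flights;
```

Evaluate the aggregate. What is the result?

flight=U98: ✗
flight=U13: ✓ → 71
flight=U89: ✓ → 46
flight=U92: ✓ → 73
flight=U63: ✓ → 83
flight=U99: ✓ → 92
flight=U83: ✓ → 36
flight=U67: ✓ → 53
flight=U15: ✓ → 64
flight=U75: ✓ → 88
flight=U60: ✓ → 35
flight=U69: ✓ → 86
flight=U39: ✗
atl_sum = 71 + 46 + 73 + 83 + 92 + 36 + 53 + 64 + 88 + 35 + 86 = 727

727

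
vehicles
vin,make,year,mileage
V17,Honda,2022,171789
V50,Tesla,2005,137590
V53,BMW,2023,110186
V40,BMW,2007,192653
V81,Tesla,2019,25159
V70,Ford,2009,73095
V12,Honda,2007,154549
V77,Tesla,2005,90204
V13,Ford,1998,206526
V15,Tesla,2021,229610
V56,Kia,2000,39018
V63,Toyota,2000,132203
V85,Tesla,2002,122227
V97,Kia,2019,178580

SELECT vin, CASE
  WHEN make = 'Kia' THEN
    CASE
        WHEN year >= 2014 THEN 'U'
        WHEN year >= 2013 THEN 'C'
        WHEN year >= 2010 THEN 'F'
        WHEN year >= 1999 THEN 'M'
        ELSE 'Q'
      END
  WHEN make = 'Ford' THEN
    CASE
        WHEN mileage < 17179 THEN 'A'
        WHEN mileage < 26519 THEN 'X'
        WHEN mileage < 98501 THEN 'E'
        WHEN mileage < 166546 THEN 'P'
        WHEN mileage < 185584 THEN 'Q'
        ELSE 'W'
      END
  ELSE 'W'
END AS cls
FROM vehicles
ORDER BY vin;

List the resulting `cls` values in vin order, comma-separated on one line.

W, W, W, W, W, W, W, M, W, E, W, W, W, U

vin=V12: make='Honda' → outer ELSE → W
vin=V13: make='Ford' → inner[ELSE] → W
vin=V15: make='Tesla' → outer ELSE → W
vin=V17: make='Honda' → outer ELSE → W
vin=V40: make='BMW' → outer ELSE → W
vin=V50: make='Tesla' → outer ELSE → W
vin=V53: make='BMW' → outer ELSE → W
vin=V56: make='Kia' → inner[year >= 1999] → M
vin=V63: make='Toyota' → outer ELSE → W
vin=V70: make='Ford' → inner[mileage < 98501] → E
vin=V77: make='Tesla' → outer ELSE → W
vin=V81: make='Tesla' → outer ELSE → W
vin=V85: make='Tesla' → outer ELSE → W
vin=V97: make='Kia' → inner[year >= 2014] → U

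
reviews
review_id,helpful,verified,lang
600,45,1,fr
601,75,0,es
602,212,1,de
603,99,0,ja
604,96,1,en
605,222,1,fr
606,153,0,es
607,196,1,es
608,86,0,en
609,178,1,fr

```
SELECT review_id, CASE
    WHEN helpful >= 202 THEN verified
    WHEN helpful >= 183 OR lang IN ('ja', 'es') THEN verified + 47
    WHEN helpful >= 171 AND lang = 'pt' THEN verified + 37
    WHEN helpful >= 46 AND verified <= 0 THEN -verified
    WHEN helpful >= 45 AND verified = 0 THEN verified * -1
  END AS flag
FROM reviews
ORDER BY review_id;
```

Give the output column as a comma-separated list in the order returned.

review_id=600: (no match → NULL) → NULL
review_id=601: helpful >= 183 OR lang IN ('ja', 'es') → 47
review_id=602: helpful >= 202 → 1
review_id=603: helpful >= 183 OR lang IN ('ja', 'es') → 47
review_id=604: (no match → NULL) → NULL
review_id=605: helpful >= 202 → 1
review_id=606: helpful >= 183 OR lang IN ('ja', 'es') → 47
review_id=607: helpful >= 183 OR lang IN ('ja', 'es') → 48
review_id=608: helpful >= 46 AND verified <= 0 → 0
review_id=609: (no match → NULL) → NULL

NULL, 47, 1, 47, NULL, 1, 47, 48, 0, NULL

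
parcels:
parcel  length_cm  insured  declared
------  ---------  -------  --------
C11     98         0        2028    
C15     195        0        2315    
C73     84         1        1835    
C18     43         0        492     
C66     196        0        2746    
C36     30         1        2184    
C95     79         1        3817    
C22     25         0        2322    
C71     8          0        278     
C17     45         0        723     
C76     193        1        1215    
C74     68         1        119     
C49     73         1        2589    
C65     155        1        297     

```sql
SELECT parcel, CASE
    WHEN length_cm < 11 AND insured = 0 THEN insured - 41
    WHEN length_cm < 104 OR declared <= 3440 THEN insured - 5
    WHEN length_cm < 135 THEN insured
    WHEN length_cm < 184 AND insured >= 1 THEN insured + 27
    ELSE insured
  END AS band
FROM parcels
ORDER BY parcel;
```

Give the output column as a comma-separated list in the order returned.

-5, -5, -5, -5, -5, -4, -4, -4, -5, -41, -4, -4, -4, -4

parcel=C11: length_cm < 104 OR declared <= 3440 → -5
parcel=C15: length_cm < 104 OR declared <= 3440 → -5
parcel=C17: length_cm < 104 OR declared <= 3440 → -5
parcel=C18: length_cm < 104 OR declared <= 3440 → -5
parcel=C22: length_cm < 104 OR declared <= 3440 → -5
parcel=C36: length_cm < 104 OR declared <= 3440 → -4
parcel=C49: length_cm < 104 OR declared <= 3440 → -4
parcel=C65: length_cm < 104 OR declared <= 3440 → -4
parcel=C66: length_cm < 104 OR declared <= 3440 → -5
parcel=C71: length_cm < 11 AND insured = 0 → -41
parcel=C73: length_cm < 104 OR declared <= 3440 → -4
parcel=C74: length_cm < 104 OR declared <= 3440 → -4
parcel=C76: length_cm < 104 OR declared <= 3440 → -4
parcel=C95: length_cm < 104 OR declared <= 3440 → -4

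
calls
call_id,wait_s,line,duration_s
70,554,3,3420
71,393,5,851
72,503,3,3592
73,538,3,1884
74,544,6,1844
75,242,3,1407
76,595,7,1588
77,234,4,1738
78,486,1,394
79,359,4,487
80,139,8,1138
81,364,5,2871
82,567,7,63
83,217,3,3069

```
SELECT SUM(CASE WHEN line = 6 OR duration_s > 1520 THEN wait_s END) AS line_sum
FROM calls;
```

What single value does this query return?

call_id=70: ✓ → 554
call_id=71: ✗
call_id=72: ✓ → 503
call_id=73: ✓ → 538
call_id=74: ✓ → 544
call_id=75: ✗
call_id=76: ✓ → 595
call_id=77: ✓ → 234
call_id=78: ✗
call_id=79: ✗
call_id=80: ✗
call_id=81: ✓ → 364
call_id=82: ✗
call_id=83: ✓ → 217
line_sum = 554 + 503 + 538 + 544 + 595 + 234 + 364 + 217 = 3549

3549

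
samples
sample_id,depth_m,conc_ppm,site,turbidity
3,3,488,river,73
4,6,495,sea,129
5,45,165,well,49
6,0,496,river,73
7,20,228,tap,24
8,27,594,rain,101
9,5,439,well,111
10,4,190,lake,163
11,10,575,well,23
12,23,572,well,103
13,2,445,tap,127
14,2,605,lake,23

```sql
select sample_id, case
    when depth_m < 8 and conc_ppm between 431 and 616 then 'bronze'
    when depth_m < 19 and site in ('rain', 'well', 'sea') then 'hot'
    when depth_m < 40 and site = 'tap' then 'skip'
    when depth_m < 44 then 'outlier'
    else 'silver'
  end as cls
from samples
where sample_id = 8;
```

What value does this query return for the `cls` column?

sample_id = 8: depth_m=27, conc_ppm=594, site=rain, turbidity=101.
depth_m < 8 and conc_ppm between 431 and 616 → false
depth_m < 19 and site in ('rain', 'well', 'sea') → false
depth_m < 40 and site = 'tap' → false
depth_m < 44 → true → outlier

outlier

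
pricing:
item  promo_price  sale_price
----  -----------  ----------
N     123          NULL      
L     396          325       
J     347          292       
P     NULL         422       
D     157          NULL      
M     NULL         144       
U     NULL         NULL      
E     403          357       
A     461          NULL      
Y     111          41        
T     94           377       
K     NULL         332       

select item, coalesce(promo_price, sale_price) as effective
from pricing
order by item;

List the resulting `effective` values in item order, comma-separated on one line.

item=A: promo_price=461 → 461
item=D: promo_price=157 → 157
item=E: promo_price=403 → 403
item=J: promo_price=347 → 347
item=K: promo_price=NULL, sale_price=332 → 332
item=L: promo_price=396 → 396
item=M: promo_price=NULL, sale_price=144 → 144
item=N: promo_price=123 → 123
item=P: promo_price=NULL, sale_price=422 → 422
item=T: promo_price=94 → 94
item=U: promo_price=NULL, sale_price=NULL (all NULL) → NULL
item=Y: promo_price=111 → 111

461, 157, 403, 347, 332, 396, 144, 123, 422, 94, NULL, 111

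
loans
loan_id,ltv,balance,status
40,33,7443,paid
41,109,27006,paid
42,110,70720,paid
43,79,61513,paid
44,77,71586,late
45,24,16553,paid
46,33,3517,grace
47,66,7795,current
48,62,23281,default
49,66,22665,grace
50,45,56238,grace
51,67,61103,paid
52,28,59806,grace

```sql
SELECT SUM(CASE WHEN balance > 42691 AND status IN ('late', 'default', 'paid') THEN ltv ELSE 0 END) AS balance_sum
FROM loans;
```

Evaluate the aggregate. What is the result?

loan_id=40: ✗
loan_id=41: ✗
loan_id=42: ✓ → 110
loan_id=43: ✓ → 79
loan_id=44: ✓ → 77
loan_id=45: ✗
loan_id=46: ✗
loan_id=47: ✗
loan_id=48: ✗
loan_id=49: ✗
loan_id=50: ✗
loan_id=51: ✓ → 67
loan_id=52: ✗
balance_sum = 110 + 79 + 77 + 67 = 333

333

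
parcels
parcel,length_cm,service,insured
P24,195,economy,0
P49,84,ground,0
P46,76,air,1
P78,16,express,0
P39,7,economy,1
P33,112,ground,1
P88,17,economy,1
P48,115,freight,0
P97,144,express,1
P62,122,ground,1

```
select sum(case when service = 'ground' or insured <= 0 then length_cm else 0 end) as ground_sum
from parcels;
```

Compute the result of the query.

644

parcel=P24: ✓ → 195
parcel=P49: ✓ → 84
parcel=P46: ✗
parcel=P78: ✓ → 16
parcel=P39: ✗
parcel=P33: ✓ → 112
parcel=P88: ✗
parcel=P48: ✓ → 115
parcel=P97: ✗
parcel=P62: ✓ → 122
ground_sum = 195 + 84 + 16 + 112 + 115 + 122 = 644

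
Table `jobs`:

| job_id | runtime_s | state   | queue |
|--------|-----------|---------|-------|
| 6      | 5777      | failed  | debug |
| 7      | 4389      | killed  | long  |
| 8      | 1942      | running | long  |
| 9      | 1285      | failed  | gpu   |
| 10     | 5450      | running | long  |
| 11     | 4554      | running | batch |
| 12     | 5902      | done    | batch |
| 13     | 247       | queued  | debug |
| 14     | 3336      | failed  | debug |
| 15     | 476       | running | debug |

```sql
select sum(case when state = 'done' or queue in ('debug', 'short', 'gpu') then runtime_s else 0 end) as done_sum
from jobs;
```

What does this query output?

job_id=6: ✓ → 5777
job_id=7: ✗
job_id=8: ✗
job_id=9: ✓ → 1285
job_id=10: ✗
job_id=11: ✗
job_id=12: ✓ → 5902
job_id=13: ✓ → 247
job_id=14: ✓ → 3336
job_id=15: ✓ → 476
done_sum = 5777 + 1285 + 5902 + 247 + 3336 + 476 = 17023

17023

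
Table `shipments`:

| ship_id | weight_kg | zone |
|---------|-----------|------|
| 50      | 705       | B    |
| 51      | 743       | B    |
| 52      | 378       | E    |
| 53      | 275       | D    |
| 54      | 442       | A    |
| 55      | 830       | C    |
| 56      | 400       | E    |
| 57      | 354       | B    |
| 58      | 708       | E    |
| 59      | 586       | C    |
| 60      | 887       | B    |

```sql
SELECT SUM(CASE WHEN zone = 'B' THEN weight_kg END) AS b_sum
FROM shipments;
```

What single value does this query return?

ship_id=50: ✓ → 705
ship_id=51: ✓ → 743
ship_id=52: ✗
ship_id=53: ✗
ship_id=54: ✗
ship_id=55: ✗
ship_id=56: ✗
ship_id=57: ✓ → 354
ship_id=58: ✗
ship_id=59: ✗
ship_id=60: ✓ → 887
b_sum = 705 + 743 + 354 + 887 = 2689

2689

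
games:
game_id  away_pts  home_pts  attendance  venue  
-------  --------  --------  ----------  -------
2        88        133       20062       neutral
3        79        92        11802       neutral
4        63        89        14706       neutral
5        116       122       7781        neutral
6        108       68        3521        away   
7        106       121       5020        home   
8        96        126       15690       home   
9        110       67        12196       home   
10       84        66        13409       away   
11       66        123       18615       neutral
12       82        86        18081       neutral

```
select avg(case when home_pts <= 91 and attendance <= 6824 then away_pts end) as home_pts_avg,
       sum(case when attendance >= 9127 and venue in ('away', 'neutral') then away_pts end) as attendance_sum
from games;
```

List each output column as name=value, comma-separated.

[home_pts_avg: home_pts <= 91 and attendance <= 6824]
game_id=2: ✗
game_id=3: ✗
game_id=4: ✗
game_id=5: ✗
game_id=6: ✓ → 108
game_id=7: ✗
game_id=8: ✗
game_id=9: ✗
game_id=10: ✗
game_id=11: ✗
game_id=12: ✗
home_pts_avg = 108
—
[attendance_sum: attendance >= 9127 and venue in ('away', 'neutral')]
game_id=2: ✓ → 88
game_id=3: ✓ → 79
game_id=4: ✓ → 63
game_id=5: ✗
game_id=6: ✗
game_id=7: ✗
game_id=8: ✗
game_id=9: ✗
game_id=10: ✓ → 84
game_id=11: ✓ → 66
game_id=12: ✓ → 82
attendance_sum = 88 + 79 + 63 + 84 + 66 + 82 = 462

home_pts_avg=108, attendance_sum=462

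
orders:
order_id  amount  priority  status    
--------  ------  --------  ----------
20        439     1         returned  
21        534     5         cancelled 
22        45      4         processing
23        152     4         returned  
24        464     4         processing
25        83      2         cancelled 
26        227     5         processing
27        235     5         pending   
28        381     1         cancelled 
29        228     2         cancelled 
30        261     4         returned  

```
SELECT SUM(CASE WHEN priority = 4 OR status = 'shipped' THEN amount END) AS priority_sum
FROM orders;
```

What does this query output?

922

order_id=20: ✗
order_id=21: ✗
order_id=22: ✓ → 45
order_id=23: ✓ → 152
order_id=24: ✓ → 464
order_id=25: ✗
order_id=26: ✗
order_id=27: ✗
order_id=28: ✗
order_id=29: ✗
order_id=30: ✓ → 261
priority_sum = 45 + 152 + 464 + 261 = 922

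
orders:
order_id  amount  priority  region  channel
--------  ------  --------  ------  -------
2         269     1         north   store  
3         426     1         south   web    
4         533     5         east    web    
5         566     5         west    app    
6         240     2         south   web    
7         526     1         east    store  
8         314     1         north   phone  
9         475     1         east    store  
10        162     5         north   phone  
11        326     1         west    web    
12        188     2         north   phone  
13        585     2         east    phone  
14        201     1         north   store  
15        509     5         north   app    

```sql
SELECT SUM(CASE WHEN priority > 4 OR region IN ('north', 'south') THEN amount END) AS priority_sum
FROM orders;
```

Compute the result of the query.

order_id=2: ✓ → 269
order_id=3: ✓ → 426
order_id=4: ✓ → 533
order_id=5: ✓ → 566
order_id=6: ✓ → 240
order_id=7: ✗
order_id=8: ✓ → 314
order_id=9: ✗
order_id=10: ✓ → 162
order_id=11: ✗
order_id=12: ✓ → 188
order_id=13: ✗
order_id=14: ✓ → 201
order_id=15: ✓ → 509
priority_sum = 269 + 426 + 533 + 566 + 240 + 314 + 162 + 188 + 201 + 509 = 3408

3408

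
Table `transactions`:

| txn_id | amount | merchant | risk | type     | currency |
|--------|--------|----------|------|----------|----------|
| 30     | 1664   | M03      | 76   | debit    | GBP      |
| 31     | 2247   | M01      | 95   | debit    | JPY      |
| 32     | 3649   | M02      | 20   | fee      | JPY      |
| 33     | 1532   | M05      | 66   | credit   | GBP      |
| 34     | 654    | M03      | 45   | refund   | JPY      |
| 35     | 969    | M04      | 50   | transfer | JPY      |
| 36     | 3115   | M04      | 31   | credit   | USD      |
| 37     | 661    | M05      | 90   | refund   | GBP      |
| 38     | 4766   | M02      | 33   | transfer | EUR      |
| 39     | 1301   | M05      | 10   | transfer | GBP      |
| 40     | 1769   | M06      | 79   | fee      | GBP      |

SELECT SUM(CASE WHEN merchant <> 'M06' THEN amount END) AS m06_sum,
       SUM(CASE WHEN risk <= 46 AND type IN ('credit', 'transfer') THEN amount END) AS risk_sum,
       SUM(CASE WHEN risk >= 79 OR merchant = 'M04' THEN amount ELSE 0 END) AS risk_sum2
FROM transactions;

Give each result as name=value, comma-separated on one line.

m06_sum=20558, risk_sum=9182, risk_sum2=8761

[m06_sum: merchant <> 'M06']
txn_id=30: ✓ → 1664
txn_id=31: ✓ → 2247
txn_id=32: ✓ → 3649
txn_id=33: ✓ → 1532
txn_id=34: ✓ → 654
txn_id=35: ✓ → 969
txn_id=36: ✓ → 3115
txn_id=37: ✓ → 661
txn_id=38: ✓ → 4766
txn_id=39: ✓ → 1301
txn_id=40: ✗
m06_sum = 1664 + 2247 + 3649 + 1532 + 654 + 969 + 3115 + 661 + 4766 + 1301 = 20558
—
[risk_sum: risk <= 46 AND type IN ('credit', 'transfer')]
txn_id=30: ✗
txn_id=31: ✗
txn_id=32: ✗
txn_id=33: ✗
txn_id=34: ✗
txn_id=35: ✗
txn_id=36: ✓ → 3115
txn_id=37: ✗
txn_id=38: ✓ → 4766
txn_id=39: ✓ → 1301
txn_id=40: ✗
risk_sum = 3115 + 4766 + 1301 = 9182
—
[risk_sum2: risk >= 79 OR merchant = 'M04']
txn_id=30: ✗
txn_id=31: ✓ → 2247
txn_id=32: ✗
txn_id=33: ✗
txn_id=34: ✗
txn_id=35: ✓ → 969
txn_id=36: ✓ → 3115
txn_id=37: ✓ → 661
txn_id=38: ✗
txn_id=39: ✗
txn_id=40: ✓ → 1769
risk_sum2 = 2247 + 969 + 3115 + 661 + 1769 = 8761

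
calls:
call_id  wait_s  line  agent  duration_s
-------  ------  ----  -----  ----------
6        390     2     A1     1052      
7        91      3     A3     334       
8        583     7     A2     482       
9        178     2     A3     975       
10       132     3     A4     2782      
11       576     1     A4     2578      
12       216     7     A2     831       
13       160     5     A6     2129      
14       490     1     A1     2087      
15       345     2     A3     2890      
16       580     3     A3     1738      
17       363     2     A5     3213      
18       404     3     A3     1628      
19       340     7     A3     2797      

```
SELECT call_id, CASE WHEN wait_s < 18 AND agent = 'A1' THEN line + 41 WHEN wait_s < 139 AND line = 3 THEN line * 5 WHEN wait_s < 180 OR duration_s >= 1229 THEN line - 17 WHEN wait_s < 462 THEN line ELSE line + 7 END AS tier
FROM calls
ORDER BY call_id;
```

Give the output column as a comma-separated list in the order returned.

2, 15, 14, -15, 15, -16, 7, -12, -16, -15, -14, -15, -14, -10

call_id=6: wait_s < 462 → 2
call_id=7: wait_s < 139 AND line = 3 → 15
call_id=8: ELSE → 14
call_id=9: wait_s < 180 OR duration_s >= 1229 → -15
call_id=10: wait_s < 139 AND line = 3 → 15
call_id=11: wait_s < 180 OR duration_s >= 1229 → -16
call_id=12: wait_s < 462 → 7
call_id=13: wait_s < 180 OR duration_s >= 1229 → -12
call_id=14: wait_s < 180 OR duration_s >= 1229 → -16
call_id=15: wait_s < 180 OR duration_s >= 1229 → -15
call_id=16: wait_s < 180 OR duration_s >= 1229 → -14
call_id=17: wait_s < 180 OR duration_s >= 1229 → -15
call_id=18: wait_s < 180 OR duration_s >= 1229 → -14
call_id=19: wait_s < 180 OR duration_s >= 1229 → -10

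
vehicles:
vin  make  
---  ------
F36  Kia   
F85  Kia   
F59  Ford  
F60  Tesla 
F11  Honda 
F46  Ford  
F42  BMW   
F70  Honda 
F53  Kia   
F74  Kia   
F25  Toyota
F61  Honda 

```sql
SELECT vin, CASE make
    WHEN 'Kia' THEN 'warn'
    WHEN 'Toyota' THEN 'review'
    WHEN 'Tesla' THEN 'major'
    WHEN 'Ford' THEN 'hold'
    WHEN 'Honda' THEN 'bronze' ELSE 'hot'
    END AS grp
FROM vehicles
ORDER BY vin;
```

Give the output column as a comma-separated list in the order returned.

vin=F11: make='Honda' → bronze
vin=F25: make='Toyota' → review
vin=F36: make='Kia' → warn
vin=F42: ELSE → hot
vin=F46: make='Ford' → hold
vin=F53: make='Kia' → warn
vin=F59: make='Ford' → hold
vin=F60: make='Tesla' → major
vin=F61: make='Honda' → bronze
vin=F70: make='Honda' → bronze
vin=F74: make='Kia' → warn
vin=F85: make='Kia' → warn

bronze, review, warn, hot, hold, warn, hold, major, bronze, bronze, warn, warn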